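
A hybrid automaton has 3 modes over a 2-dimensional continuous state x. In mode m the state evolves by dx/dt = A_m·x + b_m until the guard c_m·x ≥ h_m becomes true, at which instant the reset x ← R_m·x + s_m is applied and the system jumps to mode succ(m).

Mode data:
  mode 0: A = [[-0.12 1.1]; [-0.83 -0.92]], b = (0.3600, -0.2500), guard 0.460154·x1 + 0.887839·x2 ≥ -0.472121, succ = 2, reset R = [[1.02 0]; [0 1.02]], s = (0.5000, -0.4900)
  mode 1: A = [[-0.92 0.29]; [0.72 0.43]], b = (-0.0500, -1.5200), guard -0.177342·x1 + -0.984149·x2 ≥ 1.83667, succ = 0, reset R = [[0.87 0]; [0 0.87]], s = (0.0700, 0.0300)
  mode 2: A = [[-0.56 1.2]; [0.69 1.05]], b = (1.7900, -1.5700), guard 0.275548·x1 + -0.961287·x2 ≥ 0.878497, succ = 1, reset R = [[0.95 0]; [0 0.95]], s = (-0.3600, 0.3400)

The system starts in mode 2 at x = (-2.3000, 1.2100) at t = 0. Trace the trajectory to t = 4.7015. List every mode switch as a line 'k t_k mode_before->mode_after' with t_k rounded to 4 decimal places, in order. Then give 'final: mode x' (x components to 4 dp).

Mode 2: guard c·x = 0.8785 hit at Δt = 1.1677 (t = 1.1677), x⁻ = (0.4665, -0.7801) → reset → x⁺ = (0.0832, -0.4011), jump to mode 1
Mode 1: guard c·x = 1.8367 hit at Δt = 0.7183 (t = 1.8860), x⁻ = (-0.1587, -1.8376) → reset → x⁺ = (-0.0681, -1.5688), jump to mode 0
Mode 0: guard c·x = -0.4721 hit at Δt = 1.4835 (t = 3.3695), x⁻ = (-0.6881, -0.1751) → reset → x⁺ = (-0.2019, -0.6686), jump to mode 2
Mode 2: guard c·x = 0.8785 hit at Δt = 0.1091 (t = 3.4786), x⁻ = (-0.1027, -0.9433) → reset → x⁺ = (-0.4576, -0.5562), jump to mode 1
Mode 1: guard c·x = 1.8367 hit at Δt = 0.5281 (t = 4.0068), x⁻ = (-0.4477, -1.7856) → reset → x⁺ = (-0.3195, -1.5235), jump to mode 0
Mode 0: flow for 0.6947 to horizon, guard not reached → x = (-0.8302, -0.6509)

1 1.1677 2->1
2 1.8860 1->0
3 3.3695 0->2
4 3.4786 2->1
5 4.0068 1->0
final: 0 -0.8302 -0.6509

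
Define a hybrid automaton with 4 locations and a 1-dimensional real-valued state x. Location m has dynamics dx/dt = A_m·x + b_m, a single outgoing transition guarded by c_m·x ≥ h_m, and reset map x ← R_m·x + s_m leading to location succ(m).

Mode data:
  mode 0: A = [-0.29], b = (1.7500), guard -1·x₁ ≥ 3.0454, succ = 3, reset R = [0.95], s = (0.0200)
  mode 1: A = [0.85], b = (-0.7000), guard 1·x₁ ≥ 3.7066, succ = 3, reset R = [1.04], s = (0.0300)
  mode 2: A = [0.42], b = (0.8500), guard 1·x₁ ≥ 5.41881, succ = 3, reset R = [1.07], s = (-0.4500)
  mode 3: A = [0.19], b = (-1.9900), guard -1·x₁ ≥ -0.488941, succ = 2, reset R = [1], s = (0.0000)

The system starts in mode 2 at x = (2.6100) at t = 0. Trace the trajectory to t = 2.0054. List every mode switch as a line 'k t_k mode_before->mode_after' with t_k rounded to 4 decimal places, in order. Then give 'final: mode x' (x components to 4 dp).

Mode 2: guard c·x = 5.4188 hit at Δt = 1.1282 (t = 1.1282), x⁻ = (5.4188) → reset → x⁺ = (5.3481), jump to mode 3
Mode 3: flow for 0.8772 to horizon, guard not reached → x = (4.4185)

1 1.1282 2->3
final: 3 4.4185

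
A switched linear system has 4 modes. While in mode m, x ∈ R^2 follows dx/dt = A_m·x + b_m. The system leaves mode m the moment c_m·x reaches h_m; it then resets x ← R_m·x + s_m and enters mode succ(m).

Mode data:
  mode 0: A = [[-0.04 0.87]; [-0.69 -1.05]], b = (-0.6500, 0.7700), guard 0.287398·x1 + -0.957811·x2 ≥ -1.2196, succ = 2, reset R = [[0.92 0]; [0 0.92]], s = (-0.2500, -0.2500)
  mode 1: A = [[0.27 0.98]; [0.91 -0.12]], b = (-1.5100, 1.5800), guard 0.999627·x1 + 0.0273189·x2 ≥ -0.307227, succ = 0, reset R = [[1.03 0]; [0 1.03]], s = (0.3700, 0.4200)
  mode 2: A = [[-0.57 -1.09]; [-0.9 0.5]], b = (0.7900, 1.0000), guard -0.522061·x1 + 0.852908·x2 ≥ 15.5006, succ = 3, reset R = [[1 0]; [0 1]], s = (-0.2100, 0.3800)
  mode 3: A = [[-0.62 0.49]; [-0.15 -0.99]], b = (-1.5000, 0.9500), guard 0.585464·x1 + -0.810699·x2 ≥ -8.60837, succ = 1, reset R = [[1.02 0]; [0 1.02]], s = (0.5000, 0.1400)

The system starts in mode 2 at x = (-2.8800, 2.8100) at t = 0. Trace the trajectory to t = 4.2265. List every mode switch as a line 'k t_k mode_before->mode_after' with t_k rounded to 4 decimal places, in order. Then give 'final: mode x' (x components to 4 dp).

1 1.2007 2->3
2 1.8487 3->1
3 2.3035 1->0
4 3.3167 0->2
final: 2 0.9267 2.0990

Mode 2: guard c·x = 15.5006 hit at Δt = 1.2007 (t = 1.2007), x⁻ = (-8.0246, 13.2620) → reset → x⁺ = (-8.2346, 13.6420), jump to mode 3
Mode 3: guard c·x = -8.6084 hit at Δt = 0.6480 (t = 1.8487), x⁻ = (-3.5952, 8.0221) → reset → x⁺ = (-3.1671, 8.3225), jump to mode 1
Mode 1: guard c·x = -0.3072 hit at Δt = 0.4548 (t = 2.3035), x⁻ = (-0.5216, 7.8382) → reset → x⁺ = (-0.1672, 8.4933), jump to mode 0
Mode 0: guard c·x = -1.2196 hit at Δt = 1.0132 (t = 3.3167), x⁻ = (3.5722, 2.3452) → reset → x⁺ = (3.0365, 1.9076), jump to mode 2
Mode 2: flow for 0.9098 to horizon, guard not reached → x = (0.9267, 2.0990)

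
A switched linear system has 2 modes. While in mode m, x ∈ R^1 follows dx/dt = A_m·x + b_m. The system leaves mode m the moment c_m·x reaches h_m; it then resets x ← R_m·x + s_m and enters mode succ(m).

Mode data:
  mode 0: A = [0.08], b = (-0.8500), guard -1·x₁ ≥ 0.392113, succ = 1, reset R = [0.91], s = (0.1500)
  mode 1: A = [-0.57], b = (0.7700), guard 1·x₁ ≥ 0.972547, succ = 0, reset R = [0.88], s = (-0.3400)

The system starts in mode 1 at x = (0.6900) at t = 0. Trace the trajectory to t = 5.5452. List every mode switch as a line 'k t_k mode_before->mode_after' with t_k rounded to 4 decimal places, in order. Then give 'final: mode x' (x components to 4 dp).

1 0.9786 1->0
2 2.0537 0->1
3 4.5365 1->0
final: 0 -0.3337

Mode 1: guard c·x = 0.9725 hit at Δt = 0.9786 (t = 0.9786), x⁻ = (0.9725) → reset → x⁺ = (0.5158), jump to mode 0
Mode 0: guard c·x = 0.3921 hit at Δt = 1.0751 (t = 2.0537), x⁻ = (-0.3921) → reset → x⁺ = (-0.2068), jump to mode 1
Mode 1: guard c·x = 0.9725 hit at Δt = 2.4828 (t = 4.5365), x⁻ = (0.9725) → reset → x⁺ = (0.5158), jump to mode 0
Mode 0: flow for 1.0087 to horizon, guard not reached → x = (-0.3337)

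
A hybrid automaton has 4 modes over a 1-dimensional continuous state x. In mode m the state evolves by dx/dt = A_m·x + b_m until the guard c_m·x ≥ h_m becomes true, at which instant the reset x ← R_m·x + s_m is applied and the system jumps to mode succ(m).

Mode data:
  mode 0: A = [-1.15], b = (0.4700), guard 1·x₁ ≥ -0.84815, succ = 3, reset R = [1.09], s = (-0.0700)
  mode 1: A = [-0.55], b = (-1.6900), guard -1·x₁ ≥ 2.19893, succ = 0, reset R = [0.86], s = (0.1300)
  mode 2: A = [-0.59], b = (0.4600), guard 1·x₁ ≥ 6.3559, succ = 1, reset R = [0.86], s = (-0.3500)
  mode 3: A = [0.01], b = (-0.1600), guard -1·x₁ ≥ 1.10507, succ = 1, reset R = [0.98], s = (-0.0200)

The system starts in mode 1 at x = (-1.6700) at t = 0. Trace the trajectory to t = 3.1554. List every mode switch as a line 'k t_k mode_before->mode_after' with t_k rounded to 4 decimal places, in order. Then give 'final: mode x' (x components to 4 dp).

1 0.8606 1->0
2 1.3354 0->3
3 1.9840 3->1
final: 1 -2.0385

Mode 1: guard c·x = 2.1989 hit at Δt = 0.8606 (t = 0.8606), x⁻ = (-2.1989) → reset → x⁺ = (-1.7611), jump to mode 0
Mode 0: guard c·x = -0.8481 hit at Δt = 0.4748 (t = 1.3354), x⁻ = (-0.8481) → reset → x⁺ = (-0.9945), jump to mode 3
Mode 3: guard c·x = 1.1051 hit at Δt = 0.6486 (t = 1.9840), x⁻ = (-1.1051) → reset → x⁺ = (-1.1030), jump to mode 1
Mode 1: flow for 1.1714 to horizon, guard not reached → x = (-2.0385)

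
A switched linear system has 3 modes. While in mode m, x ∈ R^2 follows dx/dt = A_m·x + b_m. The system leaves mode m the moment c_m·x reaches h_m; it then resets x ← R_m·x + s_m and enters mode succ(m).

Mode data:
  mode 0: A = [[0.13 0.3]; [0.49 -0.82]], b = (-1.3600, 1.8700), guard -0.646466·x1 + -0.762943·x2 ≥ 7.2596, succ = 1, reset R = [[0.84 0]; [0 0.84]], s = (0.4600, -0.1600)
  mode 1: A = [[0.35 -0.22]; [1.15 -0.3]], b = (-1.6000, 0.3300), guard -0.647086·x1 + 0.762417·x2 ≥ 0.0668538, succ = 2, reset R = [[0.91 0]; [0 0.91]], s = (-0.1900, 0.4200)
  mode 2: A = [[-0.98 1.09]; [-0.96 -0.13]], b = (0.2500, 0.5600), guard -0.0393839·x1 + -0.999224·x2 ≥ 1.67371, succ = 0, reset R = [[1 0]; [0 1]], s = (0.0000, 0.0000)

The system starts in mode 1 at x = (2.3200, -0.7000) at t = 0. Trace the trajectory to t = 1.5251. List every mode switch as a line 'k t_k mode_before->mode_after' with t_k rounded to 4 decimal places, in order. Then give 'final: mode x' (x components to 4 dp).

1 0.8349 1->2
final: 2 1.4230 1.0162

Mode 1: guard c·x = 0.0669 hit at Δt = 0.8349 (t = 0.8349), x⁻ = (1.4748, 1.3394) → reset → x⁺ = (1.1520, 1.6388), jump to mode 2
Mode 2: flow for 0.6902 to horizon, guard not reached → x = (1.4230, 1.0162)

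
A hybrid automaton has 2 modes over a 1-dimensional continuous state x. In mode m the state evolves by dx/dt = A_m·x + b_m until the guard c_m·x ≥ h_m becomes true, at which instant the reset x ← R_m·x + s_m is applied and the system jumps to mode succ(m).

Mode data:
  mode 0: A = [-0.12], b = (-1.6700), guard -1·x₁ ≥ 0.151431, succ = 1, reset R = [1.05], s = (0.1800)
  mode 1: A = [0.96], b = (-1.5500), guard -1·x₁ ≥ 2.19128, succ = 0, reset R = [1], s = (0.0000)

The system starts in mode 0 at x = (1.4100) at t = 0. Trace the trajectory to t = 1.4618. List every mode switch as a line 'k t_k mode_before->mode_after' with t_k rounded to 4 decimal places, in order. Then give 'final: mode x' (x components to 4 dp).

Mode 0: guard c·x = 0.1514 hit at Δt = 0.8954 (t = 0.8954), x⁻ = (-0.1514) → reset → x⁺ = (0.0210), jump to mode 1
Mode 1: flow for 0.5664 to horizon, guard not reached → x = (-1.1303)

1 0.8954 0->1
final: 1 -1.1303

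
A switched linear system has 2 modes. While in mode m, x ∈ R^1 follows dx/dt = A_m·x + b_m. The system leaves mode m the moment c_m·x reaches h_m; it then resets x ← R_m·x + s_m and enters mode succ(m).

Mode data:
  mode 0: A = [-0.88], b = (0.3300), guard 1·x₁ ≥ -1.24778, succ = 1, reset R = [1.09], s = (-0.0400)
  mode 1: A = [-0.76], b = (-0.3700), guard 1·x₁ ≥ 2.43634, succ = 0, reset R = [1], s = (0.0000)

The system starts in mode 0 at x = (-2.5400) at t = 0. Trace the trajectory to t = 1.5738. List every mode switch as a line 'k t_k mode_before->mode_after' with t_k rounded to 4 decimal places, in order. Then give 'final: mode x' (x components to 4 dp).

1 0.6656 0->1
final: 1 -0.9448

Mode 0: guard c·x = -1.2478 hit at Δt = 0.6656 (t = 0.6656), x⁻ = (-1.2478) → reset → x⁺ = (-1.4001), jump to mode 1
Mode 1: flow for 0.9082 to horizon, guard not reached → x = (-0.9448)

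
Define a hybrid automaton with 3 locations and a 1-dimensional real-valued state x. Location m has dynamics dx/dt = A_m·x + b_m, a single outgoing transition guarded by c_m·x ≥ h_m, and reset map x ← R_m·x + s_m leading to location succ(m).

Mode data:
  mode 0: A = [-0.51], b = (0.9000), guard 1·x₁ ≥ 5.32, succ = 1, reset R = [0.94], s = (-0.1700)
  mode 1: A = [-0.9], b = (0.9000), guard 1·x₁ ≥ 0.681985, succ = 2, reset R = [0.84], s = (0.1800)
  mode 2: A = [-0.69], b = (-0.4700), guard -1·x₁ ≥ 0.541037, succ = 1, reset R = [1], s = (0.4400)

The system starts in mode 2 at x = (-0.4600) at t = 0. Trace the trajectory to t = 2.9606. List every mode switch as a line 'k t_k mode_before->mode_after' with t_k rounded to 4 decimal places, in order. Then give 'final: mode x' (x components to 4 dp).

1 0.6614 2->1
2 2.0413 1->2
final: 2 0.0793

Mode 2: guard c·x = 0.5410 hit at Δt = 0.6614 (t = 0.6614), x⁻ = (-0.5410) → reset → x⁺ = (-0.1010), jump to mode 1
Mode 1: guard c·x = 0.6820 hit at Δt = 1.3799 (t = 2.0413), x⁻ = (0.6820) → reset → x⁺ = (0.7529), jump to mode 2
Mode 2: flow for 0.9193 to horizon, guard not reached → x = (0.0793)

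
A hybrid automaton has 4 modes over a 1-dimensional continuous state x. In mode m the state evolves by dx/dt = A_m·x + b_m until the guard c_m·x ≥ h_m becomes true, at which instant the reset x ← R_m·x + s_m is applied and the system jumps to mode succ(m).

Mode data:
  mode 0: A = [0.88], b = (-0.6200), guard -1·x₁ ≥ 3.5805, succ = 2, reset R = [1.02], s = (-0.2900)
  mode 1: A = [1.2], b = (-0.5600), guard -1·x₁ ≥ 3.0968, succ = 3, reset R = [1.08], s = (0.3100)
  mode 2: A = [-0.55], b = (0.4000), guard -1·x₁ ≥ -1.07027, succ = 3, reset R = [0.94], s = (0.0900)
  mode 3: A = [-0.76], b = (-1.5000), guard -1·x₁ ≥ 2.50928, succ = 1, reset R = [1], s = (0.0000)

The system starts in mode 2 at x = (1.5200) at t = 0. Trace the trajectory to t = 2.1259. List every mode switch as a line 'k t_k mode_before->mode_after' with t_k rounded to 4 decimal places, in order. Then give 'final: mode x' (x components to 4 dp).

Mode 2: guard c·x = -1.0703 hit at Δt = 1.5232 (t = 1.5232), x⁻ = (1.0703) → reset → x⁺ = (1.0961), jump to mode 3
Mode 3: flow for 0.6027 to horizon, guard not reached → x = (-0.0320)

1 1.5232 2->3
final: 3 -0.0320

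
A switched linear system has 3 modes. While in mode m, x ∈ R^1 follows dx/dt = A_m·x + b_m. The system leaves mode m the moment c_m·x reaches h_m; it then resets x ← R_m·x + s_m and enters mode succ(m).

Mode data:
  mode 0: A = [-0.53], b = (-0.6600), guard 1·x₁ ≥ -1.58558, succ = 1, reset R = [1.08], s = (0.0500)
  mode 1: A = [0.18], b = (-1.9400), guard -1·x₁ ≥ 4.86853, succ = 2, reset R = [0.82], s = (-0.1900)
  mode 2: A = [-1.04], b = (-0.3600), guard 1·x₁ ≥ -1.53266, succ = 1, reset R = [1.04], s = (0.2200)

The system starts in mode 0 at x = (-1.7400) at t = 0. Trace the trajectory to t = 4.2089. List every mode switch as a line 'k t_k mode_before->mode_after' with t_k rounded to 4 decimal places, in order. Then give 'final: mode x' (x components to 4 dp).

1 0.7060 0->1
2 1.9799 1->2
3 3.1082 2->1
final: 1 -4.0367

Mode 0: guard c·x = -1.5856 hit at Δt = 0.7060 (t = 0.7060), x⁻ = (-1.5856) → reset → x⁺ = (-1.6624), jump to mode 1
Mode 1: guard c·x = 4.8685 hit at Δt = 1.2739 (t = 1.9799), x⁻ = (-4.8685) → reset → x⁺ = (-4.1822), jump to mode 2
Mode 2: guard c·x = -1.5327 hit at Δt = 1.1283 (t = 3.1082), x⁻ = (-1.5327) → reset → x⁺ = (-1.3740), jump to mode 1
Mode 1: flow for 1.1007 to horizon, guard not reached → x = (-4.0367)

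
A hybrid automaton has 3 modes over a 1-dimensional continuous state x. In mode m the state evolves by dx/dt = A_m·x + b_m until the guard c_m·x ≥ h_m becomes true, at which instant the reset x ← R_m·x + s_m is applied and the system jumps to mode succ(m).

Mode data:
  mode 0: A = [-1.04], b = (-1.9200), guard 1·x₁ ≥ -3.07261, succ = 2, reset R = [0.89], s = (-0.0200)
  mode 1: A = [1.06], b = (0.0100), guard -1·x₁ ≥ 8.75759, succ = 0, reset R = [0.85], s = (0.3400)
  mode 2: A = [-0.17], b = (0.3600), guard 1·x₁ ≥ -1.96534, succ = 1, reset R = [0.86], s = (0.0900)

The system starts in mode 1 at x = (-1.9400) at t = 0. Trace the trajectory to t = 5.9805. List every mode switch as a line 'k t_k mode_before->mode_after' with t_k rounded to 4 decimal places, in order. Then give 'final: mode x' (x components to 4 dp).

Mode 1: guard c·x = 8.7576 hit at Δt = 1.4255 (t = 1.4255), x⁻ = (-8.7576) → reset → x⁺ = (-7.1040), jump to mode 0
Mode 0: guard c·x = -3.0726 hit at Δt = 1.3996 (t = 2.8251), x⁻ = (-3.0726) → reset → x⁺ = (-2.7546), jump to mode 2
Mode 2: guard c·x = -1.9653 hit at Δt = 1.0396 (t = 3.8647), x⁻ = (-1.9653) → reset → x⁺ = (-1.6002), jump to mode 1
Mode 1: guard c·x = 8.7576 hit at Δt = 1.6081 (t = 5.4728), x⁻ = (-8.7576) → reset → x⁺ = (-7.1040), jump to mode 0
Mode 0: flow for 0.5077 to horizon, guard not reached → x = (-4.9472)

1 1.4255 1->0
2 2.8251 0->2
3 3.8647 2->1
4 5.4728 1->0
final: 0 -4.9472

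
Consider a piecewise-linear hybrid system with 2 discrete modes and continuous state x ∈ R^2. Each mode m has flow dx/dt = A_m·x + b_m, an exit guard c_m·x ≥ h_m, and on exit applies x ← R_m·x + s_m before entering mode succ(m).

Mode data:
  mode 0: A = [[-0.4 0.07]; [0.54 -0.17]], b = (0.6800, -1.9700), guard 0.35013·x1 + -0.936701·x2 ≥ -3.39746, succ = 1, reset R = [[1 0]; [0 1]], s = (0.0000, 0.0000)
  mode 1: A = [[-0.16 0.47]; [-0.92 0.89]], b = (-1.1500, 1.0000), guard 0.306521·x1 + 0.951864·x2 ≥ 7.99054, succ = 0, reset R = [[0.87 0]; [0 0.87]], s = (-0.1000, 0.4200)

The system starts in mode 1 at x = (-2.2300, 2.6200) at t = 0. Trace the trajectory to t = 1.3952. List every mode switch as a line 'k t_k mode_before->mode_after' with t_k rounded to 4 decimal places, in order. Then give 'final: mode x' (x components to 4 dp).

Mode 1: guard c·x = 7.9905 hit at Δt = 0.8220 (t = 0.8220), x⁻ = (-0.8751, 8.6764) → reset → x⁺ = (-0.8613, 7.9685), jump to mode 0
Mode 0: flow for 0.5732 to horizon, guard not reached → x = (-0.0883, 6.0208)

1 0.8220 1->0
final: 0 -0.0883 6.0208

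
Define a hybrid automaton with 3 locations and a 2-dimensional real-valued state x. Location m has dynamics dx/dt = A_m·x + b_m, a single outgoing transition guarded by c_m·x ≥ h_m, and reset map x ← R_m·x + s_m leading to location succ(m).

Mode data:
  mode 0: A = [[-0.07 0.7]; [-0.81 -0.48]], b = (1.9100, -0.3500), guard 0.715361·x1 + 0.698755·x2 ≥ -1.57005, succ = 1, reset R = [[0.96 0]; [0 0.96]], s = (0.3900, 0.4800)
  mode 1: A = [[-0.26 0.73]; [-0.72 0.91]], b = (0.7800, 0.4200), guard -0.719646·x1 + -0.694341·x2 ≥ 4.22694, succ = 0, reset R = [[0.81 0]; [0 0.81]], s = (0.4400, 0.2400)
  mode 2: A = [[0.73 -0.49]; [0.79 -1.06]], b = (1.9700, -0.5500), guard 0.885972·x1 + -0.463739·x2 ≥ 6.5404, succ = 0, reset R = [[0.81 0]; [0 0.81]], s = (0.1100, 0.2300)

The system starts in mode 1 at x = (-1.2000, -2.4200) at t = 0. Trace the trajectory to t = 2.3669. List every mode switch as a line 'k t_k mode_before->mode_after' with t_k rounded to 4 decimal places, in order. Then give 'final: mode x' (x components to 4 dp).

Mode 1: guard c·x = 4.2269 hit at Δt = 1.1447 (t = 1.1447), x⁻ = (-2.3225, -3.6806) → reset → x⁺ = (-1.4412, -2.7413), jump to mode 0
Mode 0: guard c·x = -1.5700 hit at Δt = 0.8832 (t = 2.0279), x⁻ = (-0.8875, -1.3383) → reset → x⁺ = (-0.4620, -0.8048), jump to mode 1
Mode 1: flow for 0.3390 to horizon, guard not reached → x = (-0.3608, -0.8107)

1 1.1447 1->0
2 2.0279 0->1
final: 1 -0.3608 -0.8107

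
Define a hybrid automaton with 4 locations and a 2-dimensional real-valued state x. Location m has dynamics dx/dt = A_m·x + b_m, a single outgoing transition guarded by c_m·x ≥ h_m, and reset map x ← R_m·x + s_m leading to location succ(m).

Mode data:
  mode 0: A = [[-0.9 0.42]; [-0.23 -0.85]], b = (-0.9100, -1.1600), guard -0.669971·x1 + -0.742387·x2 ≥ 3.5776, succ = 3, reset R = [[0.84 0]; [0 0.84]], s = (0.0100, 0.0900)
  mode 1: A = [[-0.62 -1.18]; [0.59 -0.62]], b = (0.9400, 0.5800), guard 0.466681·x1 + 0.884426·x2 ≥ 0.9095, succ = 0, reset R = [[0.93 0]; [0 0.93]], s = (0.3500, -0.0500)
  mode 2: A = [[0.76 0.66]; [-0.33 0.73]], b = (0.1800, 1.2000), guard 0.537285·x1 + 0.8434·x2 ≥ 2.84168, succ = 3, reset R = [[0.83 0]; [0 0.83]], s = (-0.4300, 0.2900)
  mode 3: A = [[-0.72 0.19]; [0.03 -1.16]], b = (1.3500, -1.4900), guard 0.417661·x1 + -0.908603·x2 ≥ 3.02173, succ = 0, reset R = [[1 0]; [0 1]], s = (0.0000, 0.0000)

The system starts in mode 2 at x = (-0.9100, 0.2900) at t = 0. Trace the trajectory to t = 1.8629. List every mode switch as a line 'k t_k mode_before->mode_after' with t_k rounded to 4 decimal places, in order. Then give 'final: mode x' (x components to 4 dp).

Mode 2: guard c·x = 2.8417 hit at Δt = 1.1784 (t = 1.1784), x⁻ = (-0.0856, 3.4238) → reset → x⁺ = (-0.5010, 3.1318), jump to mode 3
Mode 3: flow for 0.6845 to horizon, guard not reached → x = (0.5946, 0.7144)

1 1.1784 2->3
final: 3 0.5946 0.7144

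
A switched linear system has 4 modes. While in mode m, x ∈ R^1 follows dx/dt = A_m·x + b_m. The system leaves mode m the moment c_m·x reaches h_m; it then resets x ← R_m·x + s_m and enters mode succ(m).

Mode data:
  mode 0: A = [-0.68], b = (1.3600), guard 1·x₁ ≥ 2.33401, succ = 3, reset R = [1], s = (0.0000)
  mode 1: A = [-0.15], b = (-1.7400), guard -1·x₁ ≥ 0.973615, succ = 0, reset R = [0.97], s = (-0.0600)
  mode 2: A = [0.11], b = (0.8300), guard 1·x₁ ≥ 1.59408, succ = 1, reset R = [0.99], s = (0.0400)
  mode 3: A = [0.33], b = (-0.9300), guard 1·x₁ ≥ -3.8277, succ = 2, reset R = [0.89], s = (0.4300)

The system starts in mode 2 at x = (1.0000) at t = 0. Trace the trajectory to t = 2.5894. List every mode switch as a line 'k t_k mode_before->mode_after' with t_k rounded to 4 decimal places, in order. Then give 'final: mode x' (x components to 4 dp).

Mode 2: guard c·x = 1.5941 hit at Δt = 0.6110 (t = 0.6110), x⁻ = (1.5941) → reset → x⁺ = (1.6181), jump to mode 1
Mode 1: guard c·x = 0.9736 hit at Δt = 1.4550 (t = 2.0660), x⁻ = (-0.9736) → reset → x⁺ = (-1.0044), jump to mode 0
Mode 0: flow for 0.5234 to horizon, guard not reached → x = (-0.1047)

1 0.6110 2->1
2 2.0660 1->0
final: 0 -0.1047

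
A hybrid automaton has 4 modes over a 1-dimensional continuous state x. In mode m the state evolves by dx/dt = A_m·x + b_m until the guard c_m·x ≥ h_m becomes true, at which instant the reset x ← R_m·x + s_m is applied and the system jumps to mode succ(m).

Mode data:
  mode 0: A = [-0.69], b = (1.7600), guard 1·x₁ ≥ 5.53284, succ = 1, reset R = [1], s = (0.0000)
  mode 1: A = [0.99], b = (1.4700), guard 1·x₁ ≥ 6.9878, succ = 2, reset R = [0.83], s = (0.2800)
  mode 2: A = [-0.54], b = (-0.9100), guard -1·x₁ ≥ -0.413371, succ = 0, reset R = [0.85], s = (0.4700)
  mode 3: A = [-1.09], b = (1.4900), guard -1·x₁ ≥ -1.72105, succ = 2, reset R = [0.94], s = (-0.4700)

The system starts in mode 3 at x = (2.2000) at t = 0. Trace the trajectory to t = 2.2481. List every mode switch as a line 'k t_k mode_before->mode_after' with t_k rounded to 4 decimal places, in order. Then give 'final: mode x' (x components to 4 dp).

Mode 3: guard c·x = -1.7210 hit at Δt = 0.7849 (t = 0.7849), x⁻ = (1.7211) → reset → x⁺ = (1.1478), jump to mode 2
Mode 2: guard c·x = -0.4134 hit at Δt = 0.5557 (t = 1.3406), x⁻ = (0.4134) → reset → x⁺ = (0.8214), jump to mode 0
Mode 0: flow for 0.9075 to horizon, guard not reached → x = (1.6261)

1 0.7849 3->2
2 1.3406 2->0
final: 0 1.6261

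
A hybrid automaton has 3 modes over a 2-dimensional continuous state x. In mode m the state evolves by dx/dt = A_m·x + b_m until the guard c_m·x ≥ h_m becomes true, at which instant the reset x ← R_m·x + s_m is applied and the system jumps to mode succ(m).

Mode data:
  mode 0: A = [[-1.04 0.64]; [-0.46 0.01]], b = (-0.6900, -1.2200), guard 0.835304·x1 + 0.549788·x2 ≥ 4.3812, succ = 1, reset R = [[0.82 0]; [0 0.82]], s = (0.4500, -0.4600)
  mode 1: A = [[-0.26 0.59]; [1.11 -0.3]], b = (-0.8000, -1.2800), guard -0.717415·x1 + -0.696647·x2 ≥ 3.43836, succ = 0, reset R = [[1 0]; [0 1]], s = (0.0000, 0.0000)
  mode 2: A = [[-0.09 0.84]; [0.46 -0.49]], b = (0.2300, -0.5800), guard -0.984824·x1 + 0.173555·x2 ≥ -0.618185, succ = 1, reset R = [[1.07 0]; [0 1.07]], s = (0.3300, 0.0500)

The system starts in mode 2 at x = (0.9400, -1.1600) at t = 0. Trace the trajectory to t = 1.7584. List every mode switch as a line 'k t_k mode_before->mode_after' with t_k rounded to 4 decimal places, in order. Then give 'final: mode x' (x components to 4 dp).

1 0.6760 2->1
final: 1 -0.9075 -1.9929

Mode 2: guard c·x = -0.6182 hit at Δt = 0.6760 (t = 0.6760), x⁻ = (0.4535, -0.9885) → reset → x⁺ = (0.8152, -1.0077), jump to mode 1
Mode 1: flow for 1.0824 to horizon, guard not reached → x = (-0.9075, -1.9929)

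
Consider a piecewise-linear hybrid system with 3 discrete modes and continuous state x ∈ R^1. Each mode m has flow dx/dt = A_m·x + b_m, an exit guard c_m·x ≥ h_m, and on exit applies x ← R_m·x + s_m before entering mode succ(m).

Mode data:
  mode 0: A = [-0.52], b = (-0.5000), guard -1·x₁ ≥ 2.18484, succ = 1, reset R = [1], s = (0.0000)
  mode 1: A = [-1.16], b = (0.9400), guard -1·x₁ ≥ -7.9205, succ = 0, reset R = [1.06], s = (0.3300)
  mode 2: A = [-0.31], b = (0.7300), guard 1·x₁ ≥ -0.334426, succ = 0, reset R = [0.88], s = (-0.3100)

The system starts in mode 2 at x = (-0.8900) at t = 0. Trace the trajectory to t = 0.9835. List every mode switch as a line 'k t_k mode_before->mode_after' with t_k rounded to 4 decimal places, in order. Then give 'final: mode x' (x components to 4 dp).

Mode 2: guard c·x = -0.3344 hit at Δt = 0.6058 (t = 0.6058), x⁻ = (-0.3344) → reset → x⁺ = (-0.6043), jump to mode 0
Mode 0: flow for 0.3777 to horizon, guard not reached → x = (-0.6680)

1 0.6058 2->0
final: 0 -0.6680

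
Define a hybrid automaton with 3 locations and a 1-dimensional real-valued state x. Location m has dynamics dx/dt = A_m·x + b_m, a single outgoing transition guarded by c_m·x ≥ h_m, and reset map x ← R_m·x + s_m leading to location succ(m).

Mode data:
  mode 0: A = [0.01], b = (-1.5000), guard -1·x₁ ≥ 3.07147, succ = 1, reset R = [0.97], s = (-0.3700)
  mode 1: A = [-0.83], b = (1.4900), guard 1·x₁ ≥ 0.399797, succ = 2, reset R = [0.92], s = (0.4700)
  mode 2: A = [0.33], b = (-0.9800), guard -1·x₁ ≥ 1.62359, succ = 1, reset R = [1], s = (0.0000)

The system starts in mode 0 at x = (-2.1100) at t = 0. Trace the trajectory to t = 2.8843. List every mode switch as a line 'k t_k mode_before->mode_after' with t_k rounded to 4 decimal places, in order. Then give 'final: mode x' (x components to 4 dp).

Mode 0: guard c·x = 3.0715 hit at Δt = 0.6301 (t = 0.6301), x⁻ = (-3.0715) → reset → x⁺ = (-3.3493), jump to mode 1
Mode 1: guard c·x = 0.3998 hit at Δt = 1.5720 (t = 2.2021), x⁻ = (0.3998) → reset → x⁺ = (0.8378), jump to mode 2
Mode 2: flow for 0.6822 to horizon, guard not reached → x = (0.2996)

1 0.6301 0->1
2 2.2021 1->2
final: 2 0.2996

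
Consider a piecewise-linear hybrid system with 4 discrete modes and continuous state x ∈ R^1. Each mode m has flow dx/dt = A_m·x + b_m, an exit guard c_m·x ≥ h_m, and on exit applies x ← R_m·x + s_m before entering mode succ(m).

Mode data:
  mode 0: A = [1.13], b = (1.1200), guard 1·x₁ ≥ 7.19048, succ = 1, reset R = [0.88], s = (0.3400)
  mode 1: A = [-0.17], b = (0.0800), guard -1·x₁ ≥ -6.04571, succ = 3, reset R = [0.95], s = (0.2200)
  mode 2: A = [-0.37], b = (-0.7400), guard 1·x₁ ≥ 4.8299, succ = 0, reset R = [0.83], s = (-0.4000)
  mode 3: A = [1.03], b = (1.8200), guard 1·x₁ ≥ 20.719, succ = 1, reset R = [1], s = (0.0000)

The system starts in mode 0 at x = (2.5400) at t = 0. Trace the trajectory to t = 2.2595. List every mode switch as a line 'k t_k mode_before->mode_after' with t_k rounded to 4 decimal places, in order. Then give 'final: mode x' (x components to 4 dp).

1 0.7436 0->1
2 1.3657 1->3
final: 3 17.6428

Mode 0: guard c·x = 7.1905 hit at Δt = 0.7436 (t = 0.7436), x⁻ = (7.1905) → reset → x⁺ = (6.6676), jump to mode 1
Mode 1: guard c·x = -6.0457 hit at Δt = 0.6221 (t = 1.3657), x⁻ = (6.0457) → reset → x⁺ = (5.9634), jump to mode 3
Mode 3: flow for 0.8938 to horizon, guard not reached → x = (17.6428)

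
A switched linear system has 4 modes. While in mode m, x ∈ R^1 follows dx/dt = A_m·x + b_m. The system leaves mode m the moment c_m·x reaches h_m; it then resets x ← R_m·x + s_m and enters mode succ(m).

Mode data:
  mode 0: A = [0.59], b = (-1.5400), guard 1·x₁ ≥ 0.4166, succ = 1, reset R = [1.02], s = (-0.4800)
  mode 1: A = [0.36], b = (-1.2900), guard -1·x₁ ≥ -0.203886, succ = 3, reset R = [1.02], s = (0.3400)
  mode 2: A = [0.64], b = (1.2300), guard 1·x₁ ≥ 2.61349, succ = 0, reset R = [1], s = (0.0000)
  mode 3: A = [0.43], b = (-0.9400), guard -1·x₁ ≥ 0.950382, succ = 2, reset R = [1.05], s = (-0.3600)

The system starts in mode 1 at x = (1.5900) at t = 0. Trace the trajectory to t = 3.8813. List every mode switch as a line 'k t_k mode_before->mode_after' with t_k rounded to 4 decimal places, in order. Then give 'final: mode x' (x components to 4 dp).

1 1.4664 1->3
2 2.9770 3->2
final: 2 -0.9159

Mode 1: guard c·x = -0.2039 hit at Δt = 1.4664 (t = 1.4664), x⁻ = (0.2039) → reset → x⁺ = (0.5480), jump to mode 3
Mode 3: guard c·x = 0.9504 hit at Δt = 1.5106 (t = 2.9770), x⁻ = (-0.9504) → reset → x⁺ = (-1.3579), jump to mode 2
Mode 2: flow for 0.9043 to horizon, guard not reached → x = (-0.9159)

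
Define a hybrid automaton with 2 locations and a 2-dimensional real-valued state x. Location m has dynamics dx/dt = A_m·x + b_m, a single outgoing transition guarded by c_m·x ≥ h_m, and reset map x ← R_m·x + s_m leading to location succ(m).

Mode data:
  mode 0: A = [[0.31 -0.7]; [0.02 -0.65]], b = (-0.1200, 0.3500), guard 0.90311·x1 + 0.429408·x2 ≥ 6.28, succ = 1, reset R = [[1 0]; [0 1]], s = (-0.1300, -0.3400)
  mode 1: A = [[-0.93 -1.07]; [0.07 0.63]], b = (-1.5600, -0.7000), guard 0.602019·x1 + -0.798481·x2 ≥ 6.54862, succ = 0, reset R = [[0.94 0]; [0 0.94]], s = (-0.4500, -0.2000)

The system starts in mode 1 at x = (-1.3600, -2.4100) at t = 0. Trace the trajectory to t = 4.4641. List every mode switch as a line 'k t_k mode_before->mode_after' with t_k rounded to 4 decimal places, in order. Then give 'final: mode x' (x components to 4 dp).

Mode 1: guard c·x = 6.5486 hit at Δt = 1.2476 (t = 1.2476), x⁻ = (2.1059, -6.6136) → reset → x⁺ = (1.5296, -6.4168), jump to mode 0
Mode 0: guard c·x = 6.2800 hit at Δt = 1.5680 (t = 2.8156), x⁻ = (7.8411, -1.8661) → reset → x⁺ = (7.7111, -2.2061), jump to mode 1
Mode 1: guard c·x = 6.5486 hit at Δt = 1.1092 (t = 3.9248), x⁻ = (4.3476, -4.9235) → reset → x⁺ = (3.6367, -4.8281), jump to mode 0
Mode 0: flow for 0.5393 to horizon, guard not reached → x = (5.8674, -3.1972)

1 1.2476 1->0
2 2.8156 0->1
3 3.9248 1->0
final: 0 5.8674 -3.1972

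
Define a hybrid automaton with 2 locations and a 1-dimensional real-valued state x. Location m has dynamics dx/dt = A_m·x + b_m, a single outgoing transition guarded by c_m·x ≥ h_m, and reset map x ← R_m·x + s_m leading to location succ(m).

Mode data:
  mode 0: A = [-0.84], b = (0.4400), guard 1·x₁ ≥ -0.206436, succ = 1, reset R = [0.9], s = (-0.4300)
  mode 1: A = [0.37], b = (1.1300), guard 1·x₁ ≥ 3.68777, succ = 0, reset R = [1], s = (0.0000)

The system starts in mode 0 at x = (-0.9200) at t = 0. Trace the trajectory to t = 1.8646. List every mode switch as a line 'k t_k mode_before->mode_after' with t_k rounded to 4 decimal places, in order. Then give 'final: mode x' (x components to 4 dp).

Mode 0: guard c·x = -0.2064 hit at Δt = 0.8115 (t = 0.8115), x⁻ = (-0.2064) → reset → x⁺ = (-0.6158), jump to mode 1
Mode 1: flow for 1.0531 to horizon, guard not reached → x = (0.5459)

1 0.8115 0->1
final: 1 0.5459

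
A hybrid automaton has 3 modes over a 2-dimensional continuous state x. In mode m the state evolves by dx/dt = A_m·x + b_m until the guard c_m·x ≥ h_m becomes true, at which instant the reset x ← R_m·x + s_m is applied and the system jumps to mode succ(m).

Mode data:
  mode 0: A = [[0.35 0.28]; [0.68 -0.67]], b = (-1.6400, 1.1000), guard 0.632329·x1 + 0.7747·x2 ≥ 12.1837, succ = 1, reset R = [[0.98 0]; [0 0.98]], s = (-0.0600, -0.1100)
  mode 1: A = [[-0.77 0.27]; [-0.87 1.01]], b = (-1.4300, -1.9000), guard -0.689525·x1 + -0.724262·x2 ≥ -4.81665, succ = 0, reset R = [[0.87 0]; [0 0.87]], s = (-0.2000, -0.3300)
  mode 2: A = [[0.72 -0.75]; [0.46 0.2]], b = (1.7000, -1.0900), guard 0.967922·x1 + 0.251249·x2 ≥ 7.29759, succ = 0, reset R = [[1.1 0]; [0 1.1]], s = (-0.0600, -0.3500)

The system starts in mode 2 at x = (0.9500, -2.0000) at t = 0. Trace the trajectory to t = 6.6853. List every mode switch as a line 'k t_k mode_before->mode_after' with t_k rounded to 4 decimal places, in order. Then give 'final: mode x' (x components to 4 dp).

Mode 2: guard c·x = 7.2976 hit at Δt = 1.1356 (t = 1.1356), x⁻ = (7.9625, -1.6300) → reset → x⁺ = (8.6988, -2.1430), jump to mode 0
Mode 0: guard c·x = 12.1837 hit at Δt = 1.2903 (t = 2.4259), x⁻ = (11.8943, 6.0186) → reset → x⁺ = (11.5964, 5.7882), jump to mode 1
Mode 1: guard c·x = -4.8167 hit at Δt = 0.8059 (t = 3.2318), x⁻ = (5.8888, 1.0441) → reset → x⁺ = (4.9233, 0.5783), jump to mode 0
Mode 0: guard c·x = 12.1837 hit at Δt = 2.6224 (t = 5.8542), x⁻ = (9.9150, 7.6341) → reset → x⁺ = (9.6567, 7.3714), jump to mode 1
Mode 1: flow for 0.8311 to horizon, guard not reached → x = (5.2847, 6.0196)

1 1.1356 2->0
2 2.4259 0->1
3 3.2318 1->0
4 5.8542 0->1
final: 1 5.2847 6.0196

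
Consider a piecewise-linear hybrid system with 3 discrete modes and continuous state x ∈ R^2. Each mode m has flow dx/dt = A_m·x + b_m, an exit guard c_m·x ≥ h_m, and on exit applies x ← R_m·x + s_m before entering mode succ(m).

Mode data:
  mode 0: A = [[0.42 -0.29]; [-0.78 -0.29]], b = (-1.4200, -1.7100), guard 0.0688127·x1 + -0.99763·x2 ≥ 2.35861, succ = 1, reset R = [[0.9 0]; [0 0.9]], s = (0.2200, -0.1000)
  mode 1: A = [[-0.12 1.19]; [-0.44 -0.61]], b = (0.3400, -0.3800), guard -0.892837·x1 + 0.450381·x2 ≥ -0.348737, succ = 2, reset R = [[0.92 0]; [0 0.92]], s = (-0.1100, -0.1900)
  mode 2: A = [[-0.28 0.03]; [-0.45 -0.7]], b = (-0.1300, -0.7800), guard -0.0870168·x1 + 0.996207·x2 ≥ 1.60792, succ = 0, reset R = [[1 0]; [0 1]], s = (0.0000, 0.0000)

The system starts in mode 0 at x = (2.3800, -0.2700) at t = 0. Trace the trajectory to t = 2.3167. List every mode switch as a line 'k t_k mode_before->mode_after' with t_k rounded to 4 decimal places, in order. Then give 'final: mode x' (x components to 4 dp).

Mode 0: guard c·x = 2.3586 hit at Δt = 0.6118 (t = 0.6118), x⁻ = (2.3347, -2.2032) → reset → x⁺ = (2.3212, -2.0829), jump to mode 1
Mode 1: guard c·x = -0.3487 hit at Δt = 1.3328 (t = 1.9446), x⁻ = (-0.3866, -1.5408) → reset → x⁺ = (-0.4657, -1.6075), jump to mode 2
Mode 2: flow for 0.3721 to horizon, guard not reached → x = (-0.4816, -1.4245)

1 0.6118 0->1
2 1.9446 1->2
final: 2 -0.4816 -1.4245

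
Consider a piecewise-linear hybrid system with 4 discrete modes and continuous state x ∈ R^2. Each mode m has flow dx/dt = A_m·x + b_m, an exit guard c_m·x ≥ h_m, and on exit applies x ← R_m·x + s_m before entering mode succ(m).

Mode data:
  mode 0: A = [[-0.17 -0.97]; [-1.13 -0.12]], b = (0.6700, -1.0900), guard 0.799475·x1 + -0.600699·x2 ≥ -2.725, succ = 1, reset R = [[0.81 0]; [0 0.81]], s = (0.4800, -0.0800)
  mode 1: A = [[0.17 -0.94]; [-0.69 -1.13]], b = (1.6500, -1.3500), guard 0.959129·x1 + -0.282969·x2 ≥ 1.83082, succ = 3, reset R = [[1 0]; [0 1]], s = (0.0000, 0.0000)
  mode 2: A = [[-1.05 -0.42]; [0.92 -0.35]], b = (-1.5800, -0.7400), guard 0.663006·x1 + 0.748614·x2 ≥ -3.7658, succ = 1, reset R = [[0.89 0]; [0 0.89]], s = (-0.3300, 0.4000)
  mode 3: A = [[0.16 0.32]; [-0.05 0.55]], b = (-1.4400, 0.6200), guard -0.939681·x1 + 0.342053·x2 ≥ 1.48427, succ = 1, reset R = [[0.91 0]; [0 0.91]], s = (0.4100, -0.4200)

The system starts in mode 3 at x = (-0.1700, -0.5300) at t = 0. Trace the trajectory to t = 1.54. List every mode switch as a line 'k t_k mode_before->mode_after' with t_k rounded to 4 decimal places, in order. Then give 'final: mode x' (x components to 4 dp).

1 0.8588 3->1
final: 1 0.4161 -0.8026

Mode 3: guard c·x = 1.4843 hit at Δt = 0.8588 (t = 0.8588), x⁻ = (-1.6246, -0.1237) → reset → x⁺ = (-1.0684, -0.5326), jump to mode 1
Mode 1: flow for 0.6812 to horizon, guard not reached → x = (0.4161, -0.8026)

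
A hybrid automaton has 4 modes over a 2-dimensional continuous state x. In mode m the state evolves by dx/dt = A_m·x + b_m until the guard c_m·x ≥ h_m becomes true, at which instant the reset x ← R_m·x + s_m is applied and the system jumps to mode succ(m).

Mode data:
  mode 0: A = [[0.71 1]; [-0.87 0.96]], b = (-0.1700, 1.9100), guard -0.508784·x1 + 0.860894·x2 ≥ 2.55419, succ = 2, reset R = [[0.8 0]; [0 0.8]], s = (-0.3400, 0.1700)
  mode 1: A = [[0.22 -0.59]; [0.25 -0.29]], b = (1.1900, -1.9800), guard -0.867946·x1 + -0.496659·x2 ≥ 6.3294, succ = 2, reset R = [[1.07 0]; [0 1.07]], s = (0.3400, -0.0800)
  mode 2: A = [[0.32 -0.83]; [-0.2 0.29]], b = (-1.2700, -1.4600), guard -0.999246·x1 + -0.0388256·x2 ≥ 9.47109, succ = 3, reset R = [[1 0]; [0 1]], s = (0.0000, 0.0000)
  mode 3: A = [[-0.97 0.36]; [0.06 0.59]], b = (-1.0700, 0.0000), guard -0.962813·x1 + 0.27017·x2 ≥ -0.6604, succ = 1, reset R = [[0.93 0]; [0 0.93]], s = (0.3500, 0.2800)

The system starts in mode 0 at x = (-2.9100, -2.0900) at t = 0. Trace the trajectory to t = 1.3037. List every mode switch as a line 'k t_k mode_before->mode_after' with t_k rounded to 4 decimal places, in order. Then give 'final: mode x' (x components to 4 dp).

Mode 0: guard c·x = 2.5542 hit at Δt = 0.4981 (t = 0.4981), x⁻ = (-4.9985, 0.0128) → reset → x⁺ = (-4.3388, 0.1802), jump to mode 2
Mode 2: flow for 0.8056 to horizon, guard not reached → x = (-6.7954, -0.1022)

1 0.4981 0->2
final: 2 -6.7954 -0.1022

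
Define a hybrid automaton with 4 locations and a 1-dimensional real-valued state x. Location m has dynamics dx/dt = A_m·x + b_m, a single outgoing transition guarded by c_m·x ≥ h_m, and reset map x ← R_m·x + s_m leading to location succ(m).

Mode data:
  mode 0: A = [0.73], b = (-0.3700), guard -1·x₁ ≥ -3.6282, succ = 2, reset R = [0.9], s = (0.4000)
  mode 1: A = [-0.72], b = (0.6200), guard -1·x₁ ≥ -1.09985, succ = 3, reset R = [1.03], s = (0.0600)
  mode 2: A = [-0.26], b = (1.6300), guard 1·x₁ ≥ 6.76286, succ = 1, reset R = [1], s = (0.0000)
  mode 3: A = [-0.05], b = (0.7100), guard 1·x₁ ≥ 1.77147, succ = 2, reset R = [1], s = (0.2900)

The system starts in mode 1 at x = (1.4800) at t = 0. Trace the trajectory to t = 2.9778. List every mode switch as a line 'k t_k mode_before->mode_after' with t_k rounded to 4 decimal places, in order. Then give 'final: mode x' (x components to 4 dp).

Mode 1: guard c·x = -1.0998 hit at Δt = 1.3230 (t = 1.3230), x⁻ = (1.0998) → reset → x⁺ = (1.1928), jump to mode 3
Mode 3: guard c·x = 1.7715 hit at Δt = 0.9101 (t = 2.2331), x⁻ = (1.7715) → reset → x⁺ = (2.0615), jump to mode 2
Mode 2: flow for 0.7447 to horizon, guard not reached → x = (2.8022)

1 1.3230 1->3
2 2.2331 3->2
final: 2 2.8022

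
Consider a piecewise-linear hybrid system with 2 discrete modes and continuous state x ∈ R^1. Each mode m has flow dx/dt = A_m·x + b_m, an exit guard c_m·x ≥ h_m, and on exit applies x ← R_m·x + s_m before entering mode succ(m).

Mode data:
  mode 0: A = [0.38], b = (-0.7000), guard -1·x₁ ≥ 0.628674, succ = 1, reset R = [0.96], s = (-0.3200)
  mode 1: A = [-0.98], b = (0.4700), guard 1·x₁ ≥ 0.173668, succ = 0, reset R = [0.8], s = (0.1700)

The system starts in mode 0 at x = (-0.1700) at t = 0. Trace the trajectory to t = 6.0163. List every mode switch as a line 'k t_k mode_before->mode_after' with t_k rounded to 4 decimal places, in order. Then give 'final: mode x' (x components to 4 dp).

1 0.5404 0->1
2 2.0946 1->0
3 3.3504 0->1
4 4.9046 1->0
final: 0 -0.4971

Mode 0: guard c·x = 0.6287 hit at Δt = 0.5404 (t = 0.5404), x⁻ = (-0.6287) → reset → x⁺ = (-0.9235), jump to mode 1
Mode 1: guard c·x = 0.1737 hit at Δt = 1.5542 (t = 2.0946), x⁻ = (0.1737) → reset → x⁺ = (0.3089), jump to mode 0
Mode 0: guard c·x = 0.6287 hit at Δt = 1.2558 (t = 3.3504), x⁻ = (-0.6287) → reset → x⁺ = (-0.9235), jump to mode 1
Mode 1: guard c·x = 0.1737 hit at Δt = 1.5542 (t = 4.9046), x⁻ = (0.1737) → reset → x⁺ = (0.3089), jump to mode 0
Mode 0: flow for 1.1117 to horizon, guard not reached → x = (-0.4971)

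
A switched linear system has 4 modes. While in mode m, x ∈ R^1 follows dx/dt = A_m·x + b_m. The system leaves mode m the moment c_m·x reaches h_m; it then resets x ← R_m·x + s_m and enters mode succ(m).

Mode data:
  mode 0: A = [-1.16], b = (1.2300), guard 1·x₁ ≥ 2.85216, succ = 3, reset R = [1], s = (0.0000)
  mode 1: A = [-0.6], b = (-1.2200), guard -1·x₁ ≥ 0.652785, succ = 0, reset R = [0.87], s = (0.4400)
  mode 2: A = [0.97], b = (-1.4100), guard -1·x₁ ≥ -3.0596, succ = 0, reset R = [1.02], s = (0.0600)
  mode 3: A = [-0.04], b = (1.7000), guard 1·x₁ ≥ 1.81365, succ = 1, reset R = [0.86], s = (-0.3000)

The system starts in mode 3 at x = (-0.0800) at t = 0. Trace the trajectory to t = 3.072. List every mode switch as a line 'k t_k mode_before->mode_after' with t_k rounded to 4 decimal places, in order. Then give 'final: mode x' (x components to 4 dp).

Mode 3: guard c·x = 1.8136 hit at Δt = 1.1373 (t = 1.1373), x⁻ = (1.8137) → reset → x⁺ = (1.2597), jump to mode 1
Mode 1: guard c·x = 0.6528 hit at Δt = 1.4489 (t = 2.5862), x⁻ = (-0.6528) → reset → x⁺ = (-0.1279), jump to mode 0
Mode 0: flow for 0.4858 to horizon, guard not reached → x = (0.3840)

1 1.1373 3->1
2 2.5862 1->0
final: 0 0.3840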